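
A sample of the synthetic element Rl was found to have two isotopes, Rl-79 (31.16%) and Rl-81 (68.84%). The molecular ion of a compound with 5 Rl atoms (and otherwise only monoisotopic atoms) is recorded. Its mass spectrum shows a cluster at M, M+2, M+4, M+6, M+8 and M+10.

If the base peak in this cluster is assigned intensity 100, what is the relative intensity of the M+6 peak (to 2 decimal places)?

(0.3116 + 0.6884)^5 gives M 0.0029, M+2 0.0324, M+4 0.1434, M+6 0.3168, M+8 0.3499, M+10 0.1546; the largest is M+8.
P(M+8) = C(5,4) × 0.3116^1 × 0.6884^4 = 5 × 0.3116 × 0.22457605 = 0.349889 (base)
P(M+6) = C(5,3) × 0.3116^2 × 0.6884^3 = 10 × 0.09709456 × 0.32622902 = 0.316751
Relative intensity = 0.316751 / 0.349889 × 100 = 90.53

90.53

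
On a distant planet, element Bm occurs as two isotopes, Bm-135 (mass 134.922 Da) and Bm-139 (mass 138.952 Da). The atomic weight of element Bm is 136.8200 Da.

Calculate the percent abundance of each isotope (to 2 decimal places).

Bm-135: 52.90%, Bm-139: 47.10%

Writing the weighted mean with unknown fraction x of Bm-135:
134.922·x + 138.952·(1 − x) = 136.8200
(134.922 − 138.952)·x = 136.8200 − 138.952
x = -2.1320 / -4.030 = 0.52903 → 52.90% Bm-135, 47.10% Bm-139.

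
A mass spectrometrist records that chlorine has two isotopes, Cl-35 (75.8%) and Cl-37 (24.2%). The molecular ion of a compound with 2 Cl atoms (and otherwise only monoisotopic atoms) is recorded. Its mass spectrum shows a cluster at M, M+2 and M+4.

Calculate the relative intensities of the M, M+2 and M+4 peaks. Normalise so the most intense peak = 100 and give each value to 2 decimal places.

Expanding (0.758 + 0.242)^2:
P(M) = 0.758^2 = 0.574564
P(M+2) = 2 × 0.758^1 × 0.242^1 = 0.366872
P(M+4) = 0.242^2 = 0.058564
The M peak is largest (0.574564); scaling to 100 gives 100.00 : 63.85 : 10.19.

100.00 : 63.85 : 10.19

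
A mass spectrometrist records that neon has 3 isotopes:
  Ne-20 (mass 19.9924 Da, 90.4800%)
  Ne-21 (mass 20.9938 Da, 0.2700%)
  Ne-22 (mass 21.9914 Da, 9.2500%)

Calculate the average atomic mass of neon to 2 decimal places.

The abundance-weighted mean is 0.904800 × 19.9924 + 0.002700 × 20.9938 + 0.092500 × 21.9914
= 18.08912 + 0.05668 + 2.03420 = 20.18000 Da

20.18 Da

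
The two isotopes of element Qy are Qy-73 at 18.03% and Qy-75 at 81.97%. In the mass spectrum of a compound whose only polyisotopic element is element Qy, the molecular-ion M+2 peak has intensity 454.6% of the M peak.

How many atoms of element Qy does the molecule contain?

With n Qy atoms, P(M+2)/P(M) = C(n,1)·p^(n−1)q / p^n = n·q/p = n · 0.8197/0.1803.
n = 4.546 × 0.1803/0.8197 = 1.00 ≈ 1

1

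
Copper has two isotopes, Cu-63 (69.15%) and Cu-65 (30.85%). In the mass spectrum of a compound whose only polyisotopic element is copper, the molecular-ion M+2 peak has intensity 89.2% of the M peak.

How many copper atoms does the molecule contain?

2

The M+2/M ratio from n Cu atoms is n · q/p = n · 0.3085/0.6915.
n = 0.892 × 0.6915/0.3085 = 2.00 ≈ 2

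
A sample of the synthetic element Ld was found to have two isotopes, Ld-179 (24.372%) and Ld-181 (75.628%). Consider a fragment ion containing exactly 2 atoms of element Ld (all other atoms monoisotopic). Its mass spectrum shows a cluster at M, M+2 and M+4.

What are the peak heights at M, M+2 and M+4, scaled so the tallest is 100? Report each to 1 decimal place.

Each Ld atom is independently Ld-179 (p = 0.24372) or Ld-181 (q = 0.75628); the cluster is the binomial expansion (p + q)^2.
P(M) = 0.24372^2 = 0.059399
P(M+2) = 2 × 0.24372^1 × 0.75628^1 = 0.368641
P(M+4) = 0.75628^2 = 0.571959
The M+4 peak is largest (0.571959); scaling to 100 gives 10.4 : 64.5 : 100.0.

10.4 : 64.5 : 100.0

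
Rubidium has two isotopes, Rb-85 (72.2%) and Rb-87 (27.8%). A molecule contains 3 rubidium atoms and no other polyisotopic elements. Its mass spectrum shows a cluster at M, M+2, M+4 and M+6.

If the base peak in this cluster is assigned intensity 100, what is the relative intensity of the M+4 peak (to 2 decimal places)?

38.50

Term probabilities: M 0.3764, M+2 0.4348, M+4 0.1674, M+6 0.0215. Base peak = M+2.
P(M+2) = C(3,1) × 0.722^2 × 0.278^1 = 3 × 0.521284 × 0.2780 = 0.434751 (base)
P(M+4) = C(3,2) × 0.722^1 × 0.278^2 = 3 × 0.7220 × 0.077284 = 0.167397
Relative intensity = 0.167397 / 0.434751 × 100 = 38.50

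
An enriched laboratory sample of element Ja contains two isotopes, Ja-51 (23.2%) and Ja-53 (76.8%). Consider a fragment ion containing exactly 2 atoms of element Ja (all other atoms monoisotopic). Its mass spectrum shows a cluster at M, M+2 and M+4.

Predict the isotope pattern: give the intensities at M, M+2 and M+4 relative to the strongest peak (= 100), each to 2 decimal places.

9.13 : 60.42 : 100.00

Each Ja atom is independently Ja-51 (p = 0.232) or Ja-53 (q = 0.768); the cluster is the binomial expansion (p + q)^2.
P(M) = 0.232^2 = 0.053824
P(M+2) = 2 × 0.232^1 × 0.768^1 = 0.356352
P(M+4) = 0.768^2 = 0.589824
The M+4 peak is largest (0.589824); scaling to 100 gives 9.13 : 60.42 : 100.00.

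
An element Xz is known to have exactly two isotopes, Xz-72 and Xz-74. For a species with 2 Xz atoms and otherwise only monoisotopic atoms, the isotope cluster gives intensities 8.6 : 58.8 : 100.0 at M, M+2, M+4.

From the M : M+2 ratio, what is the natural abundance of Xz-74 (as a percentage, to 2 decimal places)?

77.37%

Write p for the Xz-72 fraction. I(M+2)/I(M) = [C(2,1)·p^1·(1−p)] / p^2 = 2·(1−p)/p = 58.8/8.6 = 6.8372
(1−p)/p = 6.8372/2 = 3.4186  ⇒  p = 1/(1 + 3.4186) = 0.2263
Xz-72: 22.63%, Xz-74: 77.37%.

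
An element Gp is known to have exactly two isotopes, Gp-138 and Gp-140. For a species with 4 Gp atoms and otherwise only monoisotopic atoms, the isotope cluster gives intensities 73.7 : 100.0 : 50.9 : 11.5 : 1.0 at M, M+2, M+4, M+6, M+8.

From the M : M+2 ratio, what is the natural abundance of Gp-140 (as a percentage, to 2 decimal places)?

Let p = fractional abundance of Gp-138. I(M+2)/I(M) = [C(4,1)·p^3·(1−p)] / p^4 = 4·(1−p)/p = 100.0/73.7 = 1.3569
(1−p)/p = 1.3569/4 = 0.3392  ⇒  p = 1/(1 + 0.3392) = 0.7467
Gp-138: 74.67%, Gp-140: 25.33%.

25.33%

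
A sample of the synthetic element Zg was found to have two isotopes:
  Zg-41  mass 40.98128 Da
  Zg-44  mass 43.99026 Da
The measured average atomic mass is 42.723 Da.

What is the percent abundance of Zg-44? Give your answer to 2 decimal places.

57.88%

With x = fraction of Zg-41 (so Zg-44 is 1 − x):
40.98128·x + 43.99026·(1 − x) = 42.723
(40.98128 − 43.99026)·x = 42.723 − 43.99026
x = -1.26726 / -3.00898 = 0.42116 → 42.12% Zg-41, 57.88% Zg-44.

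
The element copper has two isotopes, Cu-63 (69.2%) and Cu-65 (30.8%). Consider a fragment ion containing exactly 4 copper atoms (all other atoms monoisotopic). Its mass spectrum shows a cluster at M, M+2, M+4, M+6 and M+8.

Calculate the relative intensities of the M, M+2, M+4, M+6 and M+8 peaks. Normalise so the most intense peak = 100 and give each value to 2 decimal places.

56.17 : 100.00 : 66.76 : 19.81 : 2.20

Each Cu atom is independently Cu-63 (p = 0.692) or Cu-65 (q = 0.308); the cluster is the binomial expansion (p + q)^4.
P(M) = 0.692^4 = 0.229311
P(M+2) = 4 × 0.692^3 × 0.308^1 = 0.408253
P(M+4) = 6 × 0.692^2 × 0.308^2 = 0.272562
P(M+6) = 4 × 0.692^1 × 0.308^3 = 0.080876
P(M+8) = 0.308^4 = 0.008999
The M+2 peak is largest (0.408253); scaling to 100 gives 56.17 : 100.00 : 66.76 : 19.81 : 2.20.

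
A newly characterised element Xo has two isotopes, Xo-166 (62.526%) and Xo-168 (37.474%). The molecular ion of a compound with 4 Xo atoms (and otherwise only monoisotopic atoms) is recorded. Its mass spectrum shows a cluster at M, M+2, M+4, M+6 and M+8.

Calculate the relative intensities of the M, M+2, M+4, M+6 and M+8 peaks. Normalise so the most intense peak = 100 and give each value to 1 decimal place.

Expanding (0.62526 + 0.37474)^4:
P(M) = 0.62526^4 = 0.152842
P(M+2) = 4 × 0.62526^3 × 0.37474^1 = 0.366414
P(M+4) = 6 × 0.62526^2 × 0.37474^2 = 0.329407
P(M+6) = 4 × 0.62526^1 × 0.37474^3 = 0.131617
P(M+8) = 0.37474^4 = 0.019721
The M+2 peak is largest (0.366414); scaling to 100 gives 41.7 : 100.0 : 89.9 : 35.9 : 5.4.

41.7 : 100.0 : 89.9 : 35.9 : 5.4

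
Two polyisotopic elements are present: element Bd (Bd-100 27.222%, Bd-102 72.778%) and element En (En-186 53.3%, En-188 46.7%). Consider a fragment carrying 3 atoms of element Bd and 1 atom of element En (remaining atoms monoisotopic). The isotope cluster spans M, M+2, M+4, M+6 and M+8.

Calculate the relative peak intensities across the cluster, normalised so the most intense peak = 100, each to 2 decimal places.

2.64 : 23.48 : 75.13 : 100.00 : 44.18

Element Bd pattern (n=3): 0.02017252 : 0.16179363 : 0.43255518 : 0.38547867
Element En pattern (n=1): 0.5330 : 0.4670
Convolve the two distributions (both contribute in 2-u steps):
  M: 0.02017252×0.5330 = 0.010752
  M+2: 0.02017252×0.4670 + 0.16179363×0.5330 = 0.095657
  M+4: 0.16179363×0.4670 + 0.43255518×0.5330 = 0.306110
  M+6: 0.43255518×0.4670 + 0.38547867×0.5330 = 0.407463
  M+8: 0.38547867×0.4670 = 0.180019
Scale to base peak (0.407463) = 100: 2.64 : 23.48 : 75.13 : 100.00 : 44.18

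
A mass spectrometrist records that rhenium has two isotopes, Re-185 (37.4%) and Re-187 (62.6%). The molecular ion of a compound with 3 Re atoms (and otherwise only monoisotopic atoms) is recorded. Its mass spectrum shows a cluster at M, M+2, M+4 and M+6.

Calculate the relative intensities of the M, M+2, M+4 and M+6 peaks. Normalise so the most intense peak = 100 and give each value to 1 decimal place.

11.9 : 59.7 : 100.0 : 55.8

Expanding (0.374 + 0.626)^3:
P(M) = 0.374^3 = 0.052314
P(M+2) = 3 × 0.374^2 × 0.626^1 = 0.262687
P(M+4) = 3 × 0.374^1 × 0.626^2 = 0.439685
P(M+6) = 0.626^3 = 0.245314
The M+4 peak is largest (0.439685); scaling to 100 gives 11.9 : 59.7 : 100.0 : 55.8.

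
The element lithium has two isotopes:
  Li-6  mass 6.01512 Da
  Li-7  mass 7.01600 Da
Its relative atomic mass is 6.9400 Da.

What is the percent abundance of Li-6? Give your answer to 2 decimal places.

Writing the weighted mean with unknown fraction x of Li-6:
6.01512·x + 7.01600·(1 − x) = 6.9400
(6.01512 − 7.01600)·x = 6.9400 − 7.01600
x = -0.07600 / -1.00088 = 0.07593 → 7.59% Li-6, 92.41% Li-7.

7.59%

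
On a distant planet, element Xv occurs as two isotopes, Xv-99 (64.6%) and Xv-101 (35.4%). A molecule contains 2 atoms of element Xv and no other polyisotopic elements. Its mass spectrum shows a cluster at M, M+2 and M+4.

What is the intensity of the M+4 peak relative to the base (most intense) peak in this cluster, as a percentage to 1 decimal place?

27.4%

(0.646 + 0.354)^2 gives M 0.4173, M+2 0.4574, M+4 0.1253; the largest is M+2.
P(M+2) = C(2,1) × 0.646^1 × 0.354^1 = 2 × 0.6460 × 0.3540 = 0.457368 (base)
P(M+4) = C(2,2) × 0.646^0 × 0.354^2 = 1 × 1.0000 × 0.125316 = 0.125316
Relative intensity = 0.125316 / 0.457368 × 100 = 27.4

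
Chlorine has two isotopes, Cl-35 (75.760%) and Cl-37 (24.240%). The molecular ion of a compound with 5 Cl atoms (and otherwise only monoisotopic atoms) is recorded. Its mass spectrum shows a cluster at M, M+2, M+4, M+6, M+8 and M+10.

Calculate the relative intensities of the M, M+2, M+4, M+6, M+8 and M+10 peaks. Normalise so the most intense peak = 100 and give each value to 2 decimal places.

The 5 Cl atoms are independent, so intensities follow the terms of (0.75760 + 0.24240)^5.
P(M) = 0.75760^5 = 0.249574
P(M+2) = 5 × 0.75760^4 × 0.24240^1 = 0.399266
P(M+4) = 10 × 0.75760^3 × 0.24240^2 = 0.255497
P(M+6) = 10 × 0.75760^2 × 0.24240^3 = 0.081748
P(M+8) = 5 × 0.75760^1 × 0.24240^4 = 0.013078
P(M+10) = 0.24240^5 = 0.000837
The M+2 peak is largest (0.399266); scaling to 100 gives 62.51 : 100.00 : 63.99 : 20.47 : 3.28 : 0.21.

62.51 : 100.00 : 63.99 : 20.47 : 3.28 : 0.21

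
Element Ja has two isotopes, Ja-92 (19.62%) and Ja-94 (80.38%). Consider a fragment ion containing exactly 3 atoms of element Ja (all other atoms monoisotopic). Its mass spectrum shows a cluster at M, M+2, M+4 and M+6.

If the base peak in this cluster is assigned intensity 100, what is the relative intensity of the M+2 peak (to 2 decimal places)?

(0.1962 + 0.8038)^3 gives M 0.0076, M+2 0.0928, M+4 0.3803, M+6 0.5193; the largest is M+6.
P(M+6) = C(3,3) × 0.1962^0 × 0.8038^3 = 1 × 1.0000 × 0.51933071 = 0.519331 (base)
P(M+2) = C(3,1) × 0.1962^2 × 0.8038^1 = 3 × 0.03849444 × 0.8038 = 0.092825
Relative intensity = 0.092825 / 0.519331 × 100 = 17.87

17.87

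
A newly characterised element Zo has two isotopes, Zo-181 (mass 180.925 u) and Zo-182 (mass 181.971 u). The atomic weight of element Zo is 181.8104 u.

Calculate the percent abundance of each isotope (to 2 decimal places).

Zo-181: 15.35%, Zo-182: 84.65%

Writing the weighted mean with unknown fraction x of Zo-181:
180.925·x + 181.971·(1 − x) = 181.8104
(180.925 − 181.971)·x = 181.8104 − 181.971
x = -0.1606 / -1.046 = 0.15354 → 15.35% Zo-181, 84.65% Zo-182.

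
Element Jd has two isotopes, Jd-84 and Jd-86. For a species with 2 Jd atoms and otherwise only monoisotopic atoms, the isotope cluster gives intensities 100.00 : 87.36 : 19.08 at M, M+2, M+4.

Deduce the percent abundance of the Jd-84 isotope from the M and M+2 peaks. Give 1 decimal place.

Write p for the Jd-84 fraction. I(M+2)/I(M) = [C(2,1)·p^1·(1−p)] / p^2 = 2·(1−p)/p = 87.36/100.00 = 0.8736
(1−p)/p = 0.8736/2 = 0.4368  ⇒  p = 1/(1 + 0.4368) = 0.6960
Jd-84: 69.6%, Jd-86: 30.4%.

69.6%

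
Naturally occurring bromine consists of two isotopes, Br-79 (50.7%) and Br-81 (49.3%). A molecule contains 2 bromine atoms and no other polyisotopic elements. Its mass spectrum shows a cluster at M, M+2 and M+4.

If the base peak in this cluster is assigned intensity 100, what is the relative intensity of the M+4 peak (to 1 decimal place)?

48.6

(0.507 + 0.493)^2 gives M 0.2570, M+2 0.4999, M+4 0.2430; the largest is M+2.
P(M+2) = C(2,1) × 0.507^1 × 0.493^1 = 2 × 0.5070 × 0.4930 = 0.499902 (base)
P(M+4) = C(2,2) × 0.507^0 × 0.493^2 = 1 × 1.0000 × 0.243049 = 0.243049
Relative intensity = 0.243049 / 0.499902 × 100 = 48.6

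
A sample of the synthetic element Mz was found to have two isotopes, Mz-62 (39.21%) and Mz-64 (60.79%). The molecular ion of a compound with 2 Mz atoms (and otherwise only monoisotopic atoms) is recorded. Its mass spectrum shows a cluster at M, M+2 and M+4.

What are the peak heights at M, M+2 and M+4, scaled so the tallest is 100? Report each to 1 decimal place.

32.3 : 100.0 : 77.5

The 2 Mz atoms are independent, so intensities follow the terms of (0.3921 + 0.6079)^2.
P(M) = 0.3921^2 = 0.153742
P(M+2) = 2 × 0.3921^1 × 0.6079^1 = 0.476715
P(M+4) = 0.6079^2 = 0.369542
The M+2 peak is largest (0.476715); scaling to 100 gives 32.3 : 100.0 : 77.5.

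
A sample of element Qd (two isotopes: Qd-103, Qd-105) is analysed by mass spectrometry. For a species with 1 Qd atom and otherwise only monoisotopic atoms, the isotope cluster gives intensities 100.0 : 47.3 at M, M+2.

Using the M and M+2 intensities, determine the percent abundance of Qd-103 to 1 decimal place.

Let p = fractional abundance of Qd-103. I(M+2)/I(M) = [C(1,1)·p^0·(1−p)] / p^1 = 1·(1−p)/p = 47.3/100.0 = 0.4730
(1−p)/p = 0.4730/1 = 0.4730  ⇒  p = 1/(1 + 0.4730) = 0.6789
Qd-103: 67.9%, Qd-105: 32.1%.

67.9%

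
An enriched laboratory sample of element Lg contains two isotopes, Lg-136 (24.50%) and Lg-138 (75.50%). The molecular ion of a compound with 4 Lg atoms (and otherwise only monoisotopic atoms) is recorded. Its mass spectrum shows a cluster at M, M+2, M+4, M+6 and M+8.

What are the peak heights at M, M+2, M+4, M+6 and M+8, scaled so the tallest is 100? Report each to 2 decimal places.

0.85 : 10.53 : 48.68 : 100.00 : 77.04

Each Lg atom is independently Lg-136 (p = 0.2450) or Lg-138 (q = 0.7550); the cluster is the binomial expansion (p + q)^4.
P(M) = 0.2450^4 = 0.003603
P(M+2) = 4 × 0.2450^3 × 0.7550^1 = 0.044412
P(M+4) = 6 × 0.2450^2 × 0.7550^2 = 0.205295
P(M+6) = 4 × 0.2450^1 × 0.7550^3 = 0.421761
P(M+8) = 0.7550^4 = 0.324929
The M+6 peak is largest (0.421761); scaling to 100 gives 0.85 : 10.53 : 48.68 : 100.00 : 77.04.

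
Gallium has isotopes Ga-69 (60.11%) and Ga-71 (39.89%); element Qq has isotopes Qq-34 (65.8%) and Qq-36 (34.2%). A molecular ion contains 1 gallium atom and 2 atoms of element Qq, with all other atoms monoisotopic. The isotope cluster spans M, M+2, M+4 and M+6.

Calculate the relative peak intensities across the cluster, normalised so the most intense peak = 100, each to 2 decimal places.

Gallium pattern (n=1): 0.6011 : 0.3989
Element Qq pattern (n=2): 0.432964 : 0.450072 : 0.116964
Convolve the two distributions (both contribute in 2-u steps):
  M: 0.6011×0.432964 = 0.260255
  M+2: 0.6011×0.450072 + 0.3989×0.432964 = 0.443248
  M+4: 0.6011×0.116964 + 0.3989×0.450072 = 0.249841
  M+6: 0.3989×0.116964 = 0.046657
Scale to base peak (0.443248) = 100: 58.72 : 100.00 : 56.37 : 10.53

58.72 : 100.00 : 56.37 : 10.53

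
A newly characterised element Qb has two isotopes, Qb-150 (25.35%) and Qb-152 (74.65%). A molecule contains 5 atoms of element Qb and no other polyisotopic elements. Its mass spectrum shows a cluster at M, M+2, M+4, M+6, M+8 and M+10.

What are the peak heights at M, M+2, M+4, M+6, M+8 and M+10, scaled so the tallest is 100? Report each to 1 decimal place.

Expanding (0.2535 + 0.7465)^5:
P(M) = 0.2535^5 = 0.001047
P(M+2) = 5 × 0.2535^4 × 0.7465^1 = 0.015414
P(M+4) = 10 × 0.2535^3 × 0.7465^2 = 0.090781
P(M+6) = 10 × 0.2535^2 × 0.7465^3 = 0.267329
P(M+8) = 5 × 0.2535^1 × 0.7465^4 = 0.393611
P(M+10) = 0.7465^5 = 0.231819
The M+8 peak is largest (0.393611); scaling to 100 gives 0.3 : 3.9 : 23.1 : 67.9 : 100.0 : 58.9.

0.3 : 3.9 : 23.1 : 67.9 : 100.0 : 58.9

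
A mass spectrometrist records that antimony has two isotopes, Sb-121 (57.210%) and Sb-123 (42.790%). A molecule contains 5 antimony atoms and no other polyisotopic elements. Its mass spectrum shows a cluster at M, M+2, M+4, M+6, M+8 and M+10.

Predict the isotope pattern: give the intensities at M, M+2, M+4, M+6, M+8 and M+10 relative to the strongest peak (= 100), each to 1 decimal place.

Each Sb atom is independently Sb-121 (p = 0.57210) or Sb-123 (q = 0.42790); the cluster is the binomial expansion (p + q)^5.
P(M) = 0.57210^5 = 0.061286
P(M+2) = 5 × 0.57210^4 × 0.42790^1 = 0.229192
P(M+4) = 10 × 0.57210^3 × 0.42790^2 = 0.342847
P(M+6) = 10 × 0.57210^2 × 0.42790^3 = 0.256431
P(M+8) = 5 × 0.57210^1 × 0.42790^4 = 0.095898
P(M+10) = 0.42790^5 = 0.014345
The M+4 peak is largest (0.342847); scaling to 100 gives 17.9 : 66.8 : 100.0 : 74.8 : 28.0 : 4.2.

17.9 : 66.8 : 100.0 : 74.8 : 28.0 : 4.2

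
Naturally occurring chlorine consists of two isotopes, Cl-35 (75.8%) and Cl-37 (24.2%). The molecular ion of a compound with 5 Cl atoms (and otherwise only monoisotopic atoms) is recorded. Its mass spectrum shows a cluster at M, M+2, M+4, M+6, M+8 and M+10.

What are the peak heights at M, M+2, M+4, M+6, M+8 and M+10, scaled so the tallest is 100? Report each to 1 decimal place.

The 5 Cl atoms are independent, so intensities follow the terms of (0.758 + 0.242)^5.
P(M) = 0.758^5 = 0.250234
P(M+2) = 5 × 0.758^4 × 0.242^1 = 0.399450
P(M+4) = 10 × 0.758^3 × 0.242^2 = 0.255058
P(M+6) = 10 × 0.758^2 × 0.242^3 = 0.081430
P(M+8) = 5 × 0.758^1 × 0.242^4 = 0.012999
P(M+10) = 0.242^5 = 0.000830
The M+2 peak is largest (0.399450); scaling to 100 gives 62.6 : 100.0 : 63.9 : 20.4 : 3.3 : 0.2.

62.6 : 100.0 : 63.9 : 20.4 : 3.3 : 0.2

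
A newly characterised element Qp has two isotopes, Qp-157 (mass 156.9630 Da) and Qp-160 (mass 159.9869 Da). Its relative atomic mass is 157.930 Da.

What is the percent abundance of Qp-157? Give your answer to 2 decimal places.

Writing the weighted mean with unknown fraction x of Qp-157:
156.9630·x + 159.9869·(1 − x) = 157.930
(156.9630 − 159.9869)·x = 157.930 − 159.9869
x = -2.0569 / -3.0239 = 0.68021 → 68.02% Qp-157, 31.98% Qp-160.

68.02%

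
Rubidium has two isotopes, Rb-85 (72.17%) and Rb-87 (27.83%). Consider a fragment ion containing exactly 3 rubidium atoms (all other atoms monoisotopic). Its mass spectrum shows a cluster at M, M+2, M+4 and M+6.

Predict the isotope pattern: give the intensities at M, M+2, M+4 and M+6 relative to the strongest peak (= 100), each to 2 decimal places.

86.44 : 100.00 : 38.56 : 4.96

Expanding (0.7217 + 0.2783)^3:
P(M) = 0.7217^3 = 0.375898
P(M+2) = 3 × 0.7217^2 × 0.2783^1 = 0.434858
P(M+4) = 3 × 0.7217^1 × 0.2783^2 = 0.167689
P(M+6) = 0.2783^3 = 0.021555
The M+2 peak is largest (0.434858); scaling to 100 gives 86.44 : 100.00 : 38.56 : 4.96.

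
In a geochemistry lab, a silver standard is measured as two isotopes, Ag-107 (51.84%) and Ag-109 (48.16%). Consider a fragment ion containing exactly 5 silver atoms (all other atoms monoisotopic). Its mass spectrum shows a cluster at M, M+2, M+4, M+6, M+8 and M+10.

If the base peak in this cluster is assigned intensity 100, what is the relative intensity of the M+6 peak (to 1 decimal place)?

92.9

(0.5184 + 0.4816)^5 gives M 0.0374, M+2 0.1739, M+4 0.3231, M+6 0.3002, M+8 0.1394, M+10 0.0259; the largest is M+4.
P(M+4) = C(5,2) × 0.5184^3 × 0.4816^2 = 10 × 0.13931407 × 0.23193856 = 0.323123 (base)
P(M+6) = C(5,3) × 0.5184^2 × 0.4816^3 = 10 × 0.26873856 × 0.11170161 = 0.300185
Relative intensity = 0.300185 / 0.323123 × 100 = 92.9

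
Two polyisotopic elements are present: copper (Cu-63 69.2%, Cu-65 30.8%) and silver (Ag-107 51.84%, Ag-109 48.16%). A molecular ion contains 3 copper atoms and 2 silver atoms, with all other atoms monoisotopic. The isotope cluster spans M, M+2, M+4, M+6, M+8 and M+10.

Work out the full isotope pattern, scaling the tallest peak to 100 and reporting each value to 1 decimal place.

25.4 : 81.1 : 100.0 : 59.5 : 17.2 : 1.9

Copper pattern (n=3): 0.33137389 : 0.44247034 : 0.19693766 : 0.02921811
Silver pattern (n=2): 0.26873856 : 0.49932288 : 0.23193856
Convolve the two distributions (both contribute in 2-u steps):
  M: 0.33137389×0.26873856 = 0.089053
  M+2: 0.33137389×0.49932288 + 0.44247034×0.26873856 = 0.284371
  M+4: 0.33137389×0.23193856 + 0.44247034×0.49932288 + 0.19693766×0.26873856 = 0.350719
  M+6: 0.44247034×0.23193856 + 0.19693766×0.49932288 + 0.02921811×0.26873856 = 0.208813
  M+8: 0.19693766×0.23193856 + 0.02921811×0.49932288 = 0.060267
  M+10: 0.02921811×0.23193856 = 0.006777
Scale to base peak (0.350719) = 100: 25.4 : 81.1 : 100.0 : 59.5 : 17.2 : 1.9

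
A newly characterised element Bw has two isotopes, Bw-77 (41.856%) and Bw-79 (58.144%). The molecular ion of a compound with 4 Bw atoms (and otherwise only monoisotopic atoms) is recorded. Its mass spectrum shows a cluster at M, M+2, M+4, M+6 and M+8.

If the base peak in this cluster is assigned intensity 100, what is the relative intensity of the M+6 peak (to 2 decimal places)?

92.61

Term probabilities: M 0.0307, M+2 0.1705, M+4 0.3554, M+6 0.3291, M+8 0.1143. Base peak = M+4.
P(M+4) = C(4,2) × 0.41856^2 × 0.58144^2 = 6 × 0.17519247 × 0.33807247 = 0.355367 (base)
P(M+6) = C(4,3) × 0.41856^1 × 0.58144^3 = 4 × 0.41856 × 0.19656886 = 0.329103
Relative intensity = 0.329103 / 0.355367 × 100 = 92.61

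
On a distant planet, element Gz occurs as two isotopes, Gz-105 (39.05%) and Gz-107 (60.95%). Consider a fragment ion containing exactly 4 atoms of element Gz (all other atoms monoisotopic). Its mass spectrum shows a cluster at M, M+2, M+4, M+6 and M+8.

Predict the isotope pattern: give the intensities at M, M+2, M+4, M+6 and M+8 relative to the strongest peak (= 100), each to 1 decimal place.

The 4 Gz atoms are independent, so intensities follow the terms of (0.3905 + 0.6095)^4.
P(M) = 0.3905^4 = 0.023253
P(M+2) = 4 × 0.3905^3 × 0.6095^1 = 0.145177
P(M+4) = 6 × 0.3905^2 × 0.6095^2 = 0.339892
P(M+6) = 4 × 0.3905^1 × 0.6095^3 = 0.353673
P(M+8) = 0.6095^4 = 0.138005
The M+6 peak is largest (0.353673); scaling to 100 gives 6.6 : 41.0 : 96.1 : 100.0 : 39.0.

6.6 : 41.0 : 96.1 : 100.0 : 39.0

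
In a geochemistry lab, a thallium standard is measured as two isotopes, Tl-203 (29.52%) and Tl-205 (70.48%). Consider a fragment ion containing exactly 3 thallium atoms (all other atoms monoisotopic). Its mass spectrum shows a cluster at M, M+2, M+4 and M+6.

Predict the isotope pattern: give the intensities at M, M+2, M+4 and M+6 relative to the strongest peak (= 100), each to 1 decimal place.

Expanding (0.2952 + 0.7048)^3:
P(M) = 0.2952^3 = 0.025725
P(M+2) = 3 × 0.2952^2 × 0.7048^1 = 0.184255
P(M+4) = 3 × 0.2952^1 × 0.7048^2 = 0.439916
P(M+6) = 0.7048^3 = 0.350104
The M+4 peak is largest (0.439916); scaling to 100 gives 5.8 : 41.9 : 100.0 : 79.6.

5.8 : 41.9 : 100.0 : 79.6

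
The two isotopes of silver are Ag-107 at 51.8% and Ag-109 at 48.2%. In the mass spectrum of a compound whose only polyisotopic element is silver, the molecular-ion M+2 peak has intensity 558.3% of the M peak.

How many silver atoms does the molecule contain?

6

With n Ag atoms, P(M+2)/P(M) = C(n,1)·p^(n−1)q / p^n = n·q/p = n · 0.482/0.518.
n = 5.583 × 0.518/0.482 = 6.00 ≈ 6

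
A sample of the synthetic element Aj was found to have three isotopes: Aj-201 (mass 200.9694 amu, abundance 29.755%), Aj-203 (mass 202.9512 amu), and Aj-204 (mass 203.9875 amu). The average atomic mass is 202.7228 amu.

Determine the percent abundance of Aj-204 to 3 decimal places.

Let x and y be the fractions of Aj-203 and Aj-204. Then x + y = 1 − 0.29755 = 0.70245 and 202.9512x + 203.9875y = 202.7228 − 0.29755×200.9694 = 142.92435503.
Substituting: 202.9512x + 203.9875(0.70245 − x) = 142.92435503
(202.9512 − 203.9875)x = -0.366664345  ⇒  x = 0.35382, y = 0.34863
Aj-203: 35.382%, Aj-204: 34.863%.

34.863%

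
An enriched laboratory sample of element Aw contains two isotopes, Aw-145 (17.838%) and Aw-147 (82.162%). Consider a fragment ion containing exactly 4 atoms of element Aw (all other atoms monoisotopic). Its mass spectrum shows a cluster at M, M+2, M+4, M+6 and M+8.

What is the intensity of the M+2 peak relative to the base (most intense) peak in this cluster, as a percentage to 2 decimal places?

Binomial terms of (0.17838 + 0.82162)^4: M 0.0010, M+2 0.0187, M+4 0.1289, M+6 0.3957, M+8 0.4557 → M+8 is the base peak.
P(M+8) = C(4,4) × 0.17838^0 × 0.82162^4 = 1 × 1.0000 × 0.45570523 = 0.455705 (base)
P(M+2) = C(4,1) × 0.17838^3 × 0.82162^1 = 4 × 0.00567595 × 0.82162 = 0.018654
Relative intensity = 0.018654 / 0.455705 × 100 = 4.09

4.09%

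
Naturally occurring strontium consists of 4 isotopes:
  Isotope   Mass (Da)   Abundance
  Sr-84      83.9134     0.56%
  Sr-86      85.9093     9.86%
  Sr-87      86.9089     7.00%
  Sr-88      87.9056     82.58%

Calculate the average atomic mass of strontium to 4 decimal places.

87.6166 Da

Ar = Σ fᵢ·mᵢ = 0.0056 × 83.9134 + 0.0986 × 85.9093 + 0.0700 × 86.9089 + 0.8258 × 87.9056
= 0.46992 + 8.47066 + 6.08362 + 72.59244 = 87.61664 Da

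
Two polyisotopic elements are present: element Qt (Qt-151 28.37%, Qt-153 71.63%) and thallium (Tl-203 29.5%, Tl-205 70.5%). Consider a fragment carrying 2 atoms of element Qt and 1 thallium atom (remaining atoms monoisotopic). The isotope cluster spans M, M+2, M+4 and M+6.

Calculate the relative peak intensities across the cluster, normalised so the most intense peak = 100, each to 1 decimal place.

Element Qt pattern (n=2): 0.08048569 : 0.40642862 : 0.51308569
Thallium pattern (n=1): 0.2950 : 0.7050
Convolve the two distributions (both contribute in 2-u steps):
  M: 0.08048569×0.2950 = 0.023743
  M+2: 0.08048569×0.7050 + 0.40642862×0.2950 = 0.176639
  M+4: 0.40642862×0.7050 + 0.51308569×0.2950 = 0.437892
  M+6: 0.51308569×0.7050 = 0.361725
Scale to base peak (0.437892) = 100: 5.4 : 40.3 : 100.0 : 82.6

5.4 : 40.3 : 100.0 : 82.6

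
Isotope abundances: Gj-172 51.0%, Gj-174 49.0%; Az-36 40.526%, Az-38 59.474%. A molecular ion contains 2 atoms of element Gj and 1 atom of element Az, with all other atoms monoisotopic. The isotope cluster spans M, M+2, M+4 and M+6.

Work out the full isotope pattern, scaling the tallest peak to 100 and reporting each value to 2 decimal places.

26.72 : 90.54 : 100.00 : 36.19

Element Gj pattern (n=2): 0.2601 : 0.4998 : 0.2401
Element Az pattern (n=1): 0.40526 : 0.59474
Convolve the two distributions (both contribute in 2-u steps):
  M: 0.2601×0.40526 = 0.105408
  M+2: 0.2601×0.59474 + 0.4998×0.40526 = 0.357241
  M+4: 0.4998×0.59474 + 0.2401×0.40526 = 0.394554
  M+6: 0.2401×0.59474 = 0.142797
Scale to base peak (0.394554) = 100: 26.72 : 90.54 : 100.00 : 36.19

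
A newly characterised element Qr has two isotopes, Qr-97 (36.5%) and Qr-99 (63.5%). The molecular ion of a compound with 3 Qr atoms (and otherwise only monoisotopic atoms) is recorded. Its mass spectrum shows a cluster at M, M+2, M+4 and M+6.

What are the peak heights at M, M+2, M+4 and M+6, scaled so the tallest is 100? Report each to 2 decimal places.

11.01 : 57.48 : 100.00 : 57.99

Expanding (0.365 + 0.635)^3:
P(M) = 0.365^3 = 0.048627
P(M+2) = 3 × 0.365^2 × 0.635^1 = 0.253794
P(M+4) = 3 × 0.365^1 × 0.635^2 = 0.441531
P(M+6) = 0.635^3 = 0.256048
The M+4 peak is largest (0.441531); scaling to 100 gives 11.01 : 57.48 : 100.00 : 57.99.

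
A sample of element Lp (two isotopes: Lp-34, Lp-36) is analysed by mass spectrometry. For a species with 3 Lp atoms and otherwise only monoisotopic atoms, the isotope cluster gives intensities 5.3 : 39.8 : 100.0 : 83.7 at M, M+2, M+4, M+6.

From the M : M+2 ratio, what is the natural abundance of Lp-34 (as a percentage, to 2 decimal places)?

28.55%

Let p = fractional abundance of Lp-34. I(M+2)/I(M) = [C(3,1)·p^2·(1−p)] / p^3 = 3·(1−p)/p = 39.8/5.3 = 7.5094
(1−p)/p = 7.5094/3 = 2.5031  ⇒  p = 1/(1 + 2.5031) = 0.2855
Lp-34: 28.55%, Lp-36: 71.45%.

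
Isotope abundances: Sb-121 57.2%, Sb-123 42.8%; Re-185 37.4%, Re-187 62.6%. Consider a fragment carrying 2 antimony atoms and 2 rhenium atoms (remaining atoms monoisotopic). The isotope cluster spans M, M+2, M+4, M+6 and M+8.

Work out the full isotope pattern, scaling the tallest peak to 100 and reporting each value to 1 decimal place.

Antimony pattern (n=2): 0.327184 : 0.489632 : 0.183184
Rhenium pattern (n=2): 0.139876 : 0.468248 : 0.391876
Convolve the two distributions (both contribute in 2-u steps):
  M: 0.327184×0.139876 = 0.045765
  M+2: 0.327184×0.468248 + 0.489632×0.139876 = 0.221691
  M+4: 0.327184×0.391876 + 0.489632×0.468248 + 0.183184×0.139876 = 0.383108
  M+6: 0.489632×0.391876 + 0.183184×0.468248 = 0.277651
  M+8: 0.183184×0.391876 = 0.071785
Scale to base peak (0.383108) = 100: 11.9 : 57.9 : 100.0 : 72.5 : 18.7

11.9 : 57.9 : 100.0 : 72.5 : 18.7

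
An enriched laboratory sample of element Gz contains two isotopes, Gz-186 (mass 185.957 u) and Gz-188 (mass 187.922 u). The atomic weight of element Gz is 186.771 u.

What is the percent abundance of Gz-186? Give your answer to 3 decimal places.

With x = fraction of Gz-186 (so Gz-188 is 1 − x):
185.957·x + 187.922·(1 − x) = 186.771
(185.957 − 187.922)·x = 186.771 − 187.922
x = -1.151 / -1.965 = 0.58575 → 58.575% Gz-186, 41.425% Gz-188.

58.575%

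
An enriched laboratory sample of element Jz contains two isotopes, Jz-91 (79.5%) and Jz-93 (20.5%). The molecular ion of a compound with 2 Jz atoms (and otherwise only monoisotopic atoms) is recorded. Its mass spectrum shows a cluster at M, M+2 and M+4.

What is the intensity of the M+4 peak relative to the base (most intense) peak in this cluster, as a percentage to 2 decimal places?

Term probabilities: M 0.6320, M+2 0.3259, M+4 0.0420. Base peak = M.
P(M) = C(2,0) × 0.795^2 × 0.205^0 = 1 × 0.632025 × 1.0000 = 0.632025 (base)
P(M+4) = C(2,2) × 0.795^0 × 0.205^2 = 1 × 1.0000 × 0.042025 = 0.042025
Relative intensity = 0.042025 / 0.632025 × 100 = 6.65

6.65%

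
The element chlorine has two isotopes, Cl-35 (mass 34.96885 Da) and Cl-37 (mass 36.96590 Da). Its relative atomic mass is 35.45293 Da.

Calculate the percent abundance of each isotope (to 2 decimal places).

With x = fraction of Cl-35 (so Cl-37 is 1 − x):
34.96885·x + 36.96590·(1 − x) = 35.45293
(34.96885 − 36.96590)·x = 35.45293 − 36.96590
x = -1.51297 / -1.99705 = 0.75760 → 75.76% Cl-35, 24.24% Cl-37.

Cl-35: 75.76%, Cl-37: 24.24%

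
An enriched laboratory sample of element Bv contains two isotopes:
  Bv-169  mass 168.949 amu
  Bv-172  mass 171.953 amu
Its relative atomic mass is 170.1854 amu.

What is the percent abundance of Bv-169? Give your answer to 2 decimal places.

58.84%

Writing the weighted mean with unknown fraction x of Bv-169:
168.949·x + 171.953·(1 − x) = 170.1854
(168.949 − 171.953)·x = 170.1854 − 171.953
x = -1.7676 / -3.004 = 0.58842 → 58.84% Bv-169, 41.16% Bv-172.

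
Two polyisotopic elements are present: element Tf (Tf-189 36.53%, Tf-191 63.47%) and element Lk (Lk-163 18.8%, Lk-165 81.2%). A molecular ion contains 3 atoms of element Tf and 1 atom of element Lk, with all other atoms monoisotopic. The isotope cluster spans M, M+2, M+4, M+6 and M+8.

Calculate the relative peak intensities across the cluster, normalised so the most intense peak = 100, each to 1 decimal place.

Element Tf pattern (n=3): 0.04874713 : 0.25409089 : 0.44147684 : 0.25568514
Element Lk pattern (n=1): 0.1880 : 0.8120
Convolve the two distributions (both contribute in 2-u steps):
  M: 0.04874713×0.1880 = 0.009164
  M+2: 0.04874713×0.8120 + 0.25409089×0.1880 = 0.087352
  M+4: 0.25409089×0.8120 + 0.44147684×0.1880 = 0.289319
  M+6: 0.44147684×0.8120 + 0.25568514×0.1880 = 0.406548
  M+8: 0.25568514×0.8120 = 0.207616
Scale to base peak (0.406548) = 100: 2.3 : 21.5 : 71.2 : 100.0 : 51.1

2.3 : 21.5 : 71.2 : 100.0 : 51.1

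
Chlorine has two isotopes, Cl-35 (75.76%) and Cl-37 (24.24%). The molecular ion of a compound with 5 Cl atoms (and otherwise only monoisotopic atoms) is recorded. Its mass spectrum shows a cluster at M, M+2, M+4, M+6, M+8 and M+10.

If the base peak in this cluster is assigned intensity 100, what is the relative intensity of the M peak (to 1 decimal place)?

Term probabilities: M 0.2496, M+2 0.3993, M+4 0.2555, M+6 0.0817, M+8 0.0131, M+10 0.0008. Base peak = M+2.
P(M+2) = C(5,1) × 0.7576^4 × 0.2424^1 = 5 × 0.32942751 × 0.2424 = 0.399266 (base)
P(M) = C(5,0) × 0.7576^5 × 0.2424^0 = 1 × 0.24957428 × 1.0000 = 0.249574
Relative intensity = 0.249574 / 0.399266 × 100 = 62.5

62.5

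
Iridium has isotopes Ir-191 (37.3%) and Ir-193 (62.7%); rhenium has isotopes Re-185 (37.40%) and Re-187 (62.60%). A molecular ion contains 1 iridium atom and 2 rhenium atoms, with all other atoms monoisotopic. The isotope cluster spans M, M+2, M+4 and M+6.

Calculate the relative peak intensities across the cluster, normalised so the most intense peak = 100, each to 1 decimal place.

Iridium pattern (n=1): 0.3730 : 0.6270
Rhenium pattern (n=2): 0.139876 : 0.468248 : 0.391876
Convolve the two distributions (both contribute in 2-u steps):
  M: 0.3730×0.139876 = 0.052174
  M+2: 0.3730×0.468248 + 0.6270×0.139876 = 0.262359
  M+4: 0.3730×0.391876 + 0.6270×0.468248 = 0.439761
  M+6: 0.6270×0.391876 = 0.245706
Scale to base peak (0.439761) = 100: 11.9 : 59.7 : 100.0 : 55.9

11.9 : 59.7 : 100.0 : 55.9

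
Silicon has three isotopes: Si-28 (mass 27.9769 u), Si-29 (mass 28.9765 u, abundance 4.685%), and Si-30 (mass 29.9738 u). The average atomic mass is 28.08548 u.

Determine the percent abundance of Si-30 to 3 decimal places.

Let x and y be the fractions of Si-28 and Si-30. Then x + y = 1 − 0.04685 = 0.95315 and 27.9769x + 29.9738y = 28.08548 − 0.04685×28.9765 = 26.727930975.
Substituting: 27.9769x + 29.9738(0.95315 − x) = 26.727930975
(27.9769 − 29.9738)x = -1.841596495  ⇒  x = 0.92223, y = 0.03092
Si-28: 92.223%, Si-30: 3.092%.

3.092%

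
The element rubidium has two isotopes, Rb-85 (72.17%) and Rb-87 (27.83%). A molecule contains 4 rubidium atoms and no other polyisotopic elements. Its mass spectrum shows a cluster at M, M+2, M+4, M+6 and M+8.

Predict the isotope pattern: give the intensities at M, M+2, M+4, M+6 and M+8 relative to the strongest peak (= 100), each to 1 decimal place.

Expanding (0.7217 + 0.2783)^4:
P(M) = 0.7217^4 = 0.271286
P(M+2) = 4 × 0.7217^3 × 0.2783^1 = 0.418450
P(M+4) = 6 × 0.7217^2 × 0.2783^2 = 0.242042
P(M+6) = 4 × 0.7217^1 × 0.2783^3 = 0.062224
P(M+8) = 0.2783^4 = 0.005999
The M+2 peak is largest (0.418450); scaling to 100 gives 64.8 : 100.0 : 57.8 : 14.9 : 1.4.

64.8 : 100.0 : 57.8 : 14.9 : 1.4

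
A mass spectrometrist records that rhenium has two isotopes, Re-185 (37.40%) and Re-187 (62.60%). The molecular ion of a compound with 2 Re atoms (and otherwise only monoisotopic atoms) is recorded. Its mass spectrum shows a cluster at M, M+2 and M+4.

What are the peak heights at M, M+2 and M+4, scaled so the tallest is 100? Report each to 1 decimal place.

The 2 Re atoms are independent, so intensities follow the terms of (0.3740 + 0.6260)^2.
P(M) = 0.3740^2 = 0.139876
P(M+2) = 2 × 0.3740^1 × 0.6260^1 = 0.468248
P(M+4) = 0.6260^2 = 0.391876
The M+2 peak is largest (0.468248); scaling to 100 gives 29.9 : 100.0 : 83.7.

29.9 : 100.0 : 83.7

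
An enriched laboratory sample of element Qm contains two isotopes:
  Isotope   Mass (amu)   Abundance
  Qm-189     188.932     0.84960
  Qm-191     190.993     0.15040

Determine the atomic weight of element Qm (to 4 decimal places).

The abundance-weighted mean is 0.84960 × 188.932 + 0.15040 × 190.993
= 160.51663 + 28.72535 = 189.24198 amu

189.2420 amu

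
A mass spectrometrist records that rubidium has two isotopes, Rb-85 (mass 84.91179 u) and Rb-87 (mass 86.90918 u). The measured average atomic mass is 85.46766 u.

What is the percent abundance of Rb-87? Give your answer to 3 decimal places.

With x = fraction of Rb-85 (so Rb-87 is 1 − x):
84.91179·x + 86.90918·(1 − x) = 85.46766
(84.91179 − 86.90918)·x = 85.46766 − 86.90918
x = -1.44152 / -1.99739 = 0.72170 → 72.170% Rb-85, 27.830% Rb-87.

27.830%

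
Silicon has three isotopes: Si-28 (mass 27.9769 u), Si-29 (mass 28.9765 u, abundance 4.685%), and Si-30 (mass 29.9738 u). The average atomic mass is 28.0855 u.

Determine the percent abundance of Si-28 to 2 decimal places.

92.22%

The remaining 95.315% is split between Si-28 (fraction x) and Si-30 (fraction 0.95315 − x).
Substituting: 27.9769x + 29.9738(0.95315 − x) = 26.727950975
(27.9769 − 29.9738)x = -1.841576495  ⇒  x = 0.92222, y = 0.03093
Si-28: 92.22%, Si-30: 3.09%.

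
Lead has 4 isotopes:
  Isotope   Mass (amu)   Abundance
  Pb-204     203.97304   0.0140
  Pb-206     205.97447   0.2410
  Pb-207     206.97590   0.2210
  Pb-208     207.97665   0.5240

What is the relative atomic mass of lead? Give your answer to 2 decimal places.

207.22 amu

Weight each isotope mass by its fractional abundance: 0.0140 × 203.97304 + 0.2410 × 205.97447 + 0.2210 × 206.97590 + 0.5240 × 207.97665
= 2.855623 + 49.639847 + 45.741674 + 108.979765 = 207.216909 amu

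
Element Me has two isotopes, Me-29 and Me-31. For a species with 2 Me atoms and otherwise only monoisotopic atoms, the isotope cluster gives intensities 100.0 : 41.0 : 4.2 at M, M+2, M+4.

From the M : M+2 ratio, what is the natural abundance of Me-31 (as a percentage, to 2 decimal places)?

17.01%

If p is the fraction of Me that is Me-29, then I(M+2)/I(M) = [C(2,1)·p^1·(1−p)] / p^2 = 2·(1−p)/p = 41.0/100.0 = 0.4100
(1−p)/p = 0.4100/2 = 0.2050  ⇒  p = 1/(1 + 0.2050) = 0.8299
Me-29: 82.99%, Me-31: 17.01%.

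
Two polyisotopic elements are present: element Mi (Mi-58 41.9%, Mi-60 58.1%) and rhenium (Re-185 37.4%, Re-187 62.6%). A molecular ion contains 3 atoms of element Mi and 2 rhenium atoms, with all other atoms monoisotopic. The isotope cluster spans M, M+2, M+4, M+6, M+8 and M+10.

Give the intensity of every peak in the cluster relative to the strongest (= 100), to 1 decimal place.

Element Mi pattern (n=3): 0.07356006 : 0.30600282 : 0.42431418 : 0.19612294
Rhenium pattern (n=2): 0.139876 : 0.468248 : 0.391876
Convolve the two distributions (both contribute in 2-u steps):
  M: 0.07356006×0.139876 = 0.010289
  M+2: 0.07356006×0.468248 + 0.30600282×0.139876 = 0.077247
  M+4: 0.07356006×0.391876 + 0.30600282×0.468248 + 0.42431418×0.139876 = 0.231463
  M+6: 0.30600282×0.391876 + 0.42431418×0.468248 + 0.19612294×0.139876 = 0.346032
  M+8: 0.42431418×0.391876 + 0.19612294×0.468248 = 0.258113
  M+10: 0.19612294×0.391876 = 0.076856
Scale to base peak (0.346032) = 100: 3.0 : 22.3 : 66.9 : 100.0 : 74.6 : 22.2

3.0 : 22.3 : 66.9 : 100.0 : 74.6 : 22.2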